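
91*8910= 810810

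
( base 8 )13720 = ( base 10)6096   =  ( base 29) 776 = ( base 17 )141A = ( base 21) dh6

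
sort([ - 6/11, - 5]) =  [-5 ,-6/11]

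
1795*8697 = 15611115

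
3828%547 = 546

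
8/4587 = 8/4587 = 0.00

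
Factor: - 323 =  - 17^1 *19^1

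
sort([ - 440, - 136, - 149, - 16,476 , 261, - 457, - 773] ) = [ - 773, - 457, - 440, - 149 , - 136,- 16,261, 476] 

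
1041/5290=1041/5290 = 0.20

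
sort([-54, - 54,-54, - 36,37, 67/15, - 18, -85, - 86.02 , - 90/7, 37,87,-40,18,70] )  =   [ - 86.02, - 85,-54, - 54,- 54, - 40, - 36, -18, - 90/7, 67/15,18, 37, 37,70,87]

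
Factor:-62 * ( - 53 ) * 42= 138012= 2^2 * 3^1 * 7^1 *31^1* 53^1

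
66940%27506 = 11928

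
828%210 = 198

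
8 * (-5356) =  - 42848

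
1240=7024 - 5784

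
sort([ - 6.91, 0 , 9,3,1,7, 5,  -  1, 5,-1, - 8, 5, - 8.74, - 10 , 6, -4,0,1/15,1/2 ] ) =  [- 10, - 8.74,-8 ,-6.91, - 4, -1 ,- 1,0, 0,1/15, 1/2,1,  3,  5,5,5,6, 7,9]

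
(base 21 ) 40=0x54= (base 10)84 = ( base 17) 4G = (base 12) 70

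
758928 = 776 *978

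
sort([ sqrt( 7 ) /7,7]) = [sqrt( 7)/7,7]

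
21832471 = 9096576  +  12735895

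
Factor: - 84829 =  - 41^1 * 2069^1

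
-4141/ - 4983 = 4141/4983 = 0.83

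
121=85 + 36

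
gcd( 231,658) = 7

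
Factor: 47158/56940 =323/390 = 2^( - 1)*3^( -1 )*5^ ( - 1 )*13^( - 1 )*17^1*19^1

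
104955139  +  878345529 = 983300668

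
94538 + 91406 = 185944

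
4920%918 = 330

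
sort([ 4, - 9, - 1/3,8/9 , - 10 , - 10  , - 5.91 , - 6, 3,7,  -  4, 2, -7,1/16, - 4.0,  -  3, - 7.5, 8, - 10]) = [ - 10, - 10, - 10, - 9,- 7.5, - 7, - 6, - 5.91, - 4, - 4.0, - 3, - 1/3,1/16,8/9, 2, 3, 4, 7, 8 ]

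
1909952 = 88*21704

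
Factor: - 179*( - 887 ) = 158773 = 179^1*887^1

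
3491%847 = 103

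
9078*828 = 7516584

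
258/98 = 2  +  31/49 = 2.63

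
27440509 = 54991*499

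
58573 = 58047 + 526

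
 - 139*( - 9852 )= 1369428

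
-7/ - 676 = 7/676  =  0.01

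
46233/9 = 5137 = 5137.00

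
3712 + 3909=7621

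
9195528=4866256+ 4329272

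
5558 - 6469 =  - 911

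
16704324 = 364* 45891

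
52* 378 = 19656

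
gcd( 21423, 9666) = 3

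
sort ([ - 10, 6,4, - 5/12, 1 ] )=[- 10, - 5/12, 1, 4, 6 ]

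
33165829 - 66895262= - 33729433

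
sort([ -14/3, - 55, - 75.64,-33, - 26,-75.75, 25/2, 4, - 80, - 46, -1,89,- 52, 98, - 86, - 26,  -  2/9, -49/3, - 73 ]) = [-86,- 80, - 75.75,-75.64, - 73, - 55, - 52,-46, - 33, -26, - 26, - 49/3,  -  14/3,-1 ,-2/9, 4, 25/2,89,  98]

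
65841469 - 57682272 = 8159197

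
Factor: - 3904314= - 2^1 * 3^1*37^1*43^1 * 409^1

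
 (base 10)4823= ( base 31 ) 50I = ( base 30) 5an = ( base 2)1001011010111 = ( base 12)295b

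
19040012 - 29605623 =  - 10565611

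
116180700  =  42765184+73415516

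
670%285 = 100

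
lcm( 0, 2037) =0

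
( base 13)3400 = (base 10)7267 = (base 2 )1110001100011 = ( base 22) f07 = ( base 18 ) 147D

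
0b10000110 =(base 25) 59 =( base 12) b2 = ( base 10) 134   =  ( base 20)6E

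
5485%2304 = 877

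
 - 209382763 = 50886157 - 260268920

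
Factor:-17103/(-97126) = 2^( - 1) * 3^1*5701^1  *  48563^( - 1)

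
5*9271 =46355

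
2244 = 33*68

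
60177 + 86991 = 147168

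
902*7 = 6314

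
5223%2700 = 2523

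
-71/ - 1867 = 71/1867 = 0.04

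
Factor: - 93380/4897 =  - 2^2*5^1*7^1*23^1*29^1*59^(- 1 )*83^( - 1)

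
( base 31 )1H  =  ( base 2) 110000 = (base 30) 1i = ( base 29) 1j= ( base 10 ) 48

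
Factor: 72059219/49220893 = 997^( - 1 )* 1427^1*49369^( - 1 ) *50497^1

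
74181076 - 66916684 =7264392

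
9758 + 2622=12380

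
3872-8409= - 4537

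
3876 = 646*6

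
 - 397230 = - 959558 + 562328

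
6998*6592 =46130816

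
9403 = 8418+985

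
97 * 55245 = 5358765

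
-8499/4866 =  - 2833/1622 = - 1.75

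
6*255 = 1530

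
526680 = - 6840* ( -77) 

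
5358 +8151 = 13509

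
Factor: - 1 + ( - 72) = - 73 = - 73^1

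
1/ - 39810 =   -  1/39810 = - 0.00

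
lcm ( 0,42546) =0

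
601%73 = 17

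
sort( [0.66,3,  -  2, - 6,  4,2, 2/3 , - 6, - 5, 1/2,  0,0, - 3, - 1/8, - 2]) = [  -  6, - 6, - 5, - 3, - 2, - 2, - 1/8,0, 0, 1/2  ,  0.66,2/3,  2, 3,4 ] 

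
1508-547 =961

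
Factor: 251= 251^1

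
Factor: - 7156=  - 2^2*1789^1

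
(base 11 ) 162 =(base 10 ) 189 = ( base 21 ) 90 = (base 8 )275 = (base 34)5J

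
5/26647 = 5/26647=0.00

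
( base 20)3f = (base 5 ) 300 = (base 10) 75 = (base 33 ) 29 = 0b1001011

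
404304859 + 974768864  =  1379073723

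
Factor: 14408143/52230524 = 2^( - 2)*23^1 * 181^1*307^( - 1)*3461^1*42533^( - 1) 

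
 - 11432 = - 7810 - 3622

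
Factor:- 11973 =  - 3^1*13^1*307^1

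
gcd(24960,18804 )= 12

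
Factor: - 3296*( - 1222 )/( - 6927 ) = -4027712/6927 = -  2^6*3^( - 1)*13^1*47^1*103^1*2309^( -1 )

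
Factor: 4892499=3^2*543611^1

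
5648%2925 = 2723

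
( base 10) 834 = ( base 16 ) 342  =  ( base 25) 189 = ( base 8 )1502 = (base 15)3A9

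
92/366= 46/183 = 0.25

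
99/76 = 99/76 = 1.30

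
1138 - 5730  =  -4592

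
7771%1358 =981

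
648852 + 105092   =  753944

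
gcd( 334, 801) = 1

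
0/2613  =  0  =  0.00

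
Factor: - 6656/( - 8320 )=4/5= 2^2*5^ ( - 1) 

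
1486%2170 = 1486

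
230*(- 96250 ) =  - 22137500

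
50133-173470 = - 123337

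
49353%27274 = 22079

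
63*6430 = 405090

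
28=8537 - 8509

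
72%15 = 12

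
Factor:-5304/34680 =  - 5^(  -  1 )* 13^1 * 17^(  -  1) = - 13/85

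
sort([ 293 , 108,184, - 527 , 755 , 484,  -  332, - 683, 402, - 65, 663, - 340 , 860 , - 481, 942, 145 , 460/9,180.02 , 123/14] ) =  [ - 683, - 527, -481,  -  340 , - 332, - 65,123/14,460/9, 108, 145,180.02,184, 293 , 402,  484,663, 755,860,942]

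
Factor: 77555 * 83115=3^2*5^2*1847^1  *  15511^1 = 6445983825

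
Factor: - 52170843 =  - 3^1*101^1*172181^1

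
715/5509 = 715/5509 =0.13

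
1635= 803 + 832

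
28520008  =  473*60296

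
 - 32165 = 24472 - 56637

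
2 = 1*2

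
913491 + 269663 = 1183154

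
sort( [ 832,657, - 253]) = [ - 253,657,832]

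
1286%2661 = 1286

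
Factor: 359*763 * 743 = 7^1*109^1*359^1*743^1 = 203520331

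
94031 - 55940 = 38091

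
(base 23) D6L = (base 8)15574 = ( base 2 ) 1101101111100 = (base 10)7036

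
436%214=8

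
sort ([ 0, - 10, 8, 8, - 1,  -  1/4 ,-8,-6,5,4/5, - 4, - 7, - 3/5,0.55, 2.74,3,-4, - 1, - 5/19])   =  [ - 10, - 8,-7,-6, - 4, - 4, - 1, - 1, - 3/5, - 5/19, -1/4,0 , 0.55,4/5,2.74,3,5,8,8]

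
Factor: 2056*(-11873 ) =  - 24410888 = - 2^3*31^1 * 257^1 * 383^1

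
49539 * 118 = 5845602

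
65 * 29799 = 1936935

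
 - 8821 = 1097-9918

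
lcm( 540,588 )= 26460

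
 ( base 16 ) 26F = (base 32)JF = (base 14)327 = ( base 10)623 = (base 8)1157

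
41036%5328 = 3740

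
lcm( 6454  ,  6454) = 6454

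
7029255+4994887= 12024142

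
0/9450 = 0 = 0.00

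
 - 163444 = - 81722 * 2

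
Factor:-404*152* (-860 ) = 52810880 = 2^7*  5^1*19^1*43^1*101^1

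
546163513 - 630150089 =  - 83986576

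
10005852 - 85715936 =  - 75710084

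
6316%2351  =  1614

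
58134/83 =700 + 34/83 = 700.41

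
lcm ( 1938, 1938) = 1938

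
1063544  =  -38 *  ( - 27988 ) 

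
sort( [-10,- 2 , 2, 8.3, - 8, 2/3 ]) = [ - 10  ,-8,-2,2/3,2, 8.3 ]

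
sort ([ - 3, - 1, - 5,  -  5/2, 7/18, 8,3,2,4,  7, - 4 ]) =[  -  5, - 4, - 3, - 5/2, - 1,7/18,2, 3,4,7,8]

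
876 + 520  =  1396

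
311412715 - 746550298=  - 435137583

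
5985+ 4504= 10489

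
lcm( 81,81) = 81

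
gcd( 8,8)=8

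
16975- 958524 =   -  941549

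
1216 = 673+543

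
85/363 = 85/363 = 0.23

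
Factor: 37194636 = 2^2*3^1*761^1*4073^1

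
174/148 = 1 + 13/74=1.18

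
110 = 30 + 80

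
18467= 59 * 313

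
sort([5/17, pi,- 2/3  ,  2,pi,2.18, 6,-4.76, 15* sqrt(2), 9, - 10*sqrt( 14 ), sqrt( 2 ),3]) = [ - 10*sqrt( 14 ), - 4.76, - 2/3, 5/17, sqrt( 2 ),  2, 2.18, 3, pi, pi,6,9,15*sqrt(2 )]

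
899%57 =44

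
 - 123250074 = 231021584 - 354271658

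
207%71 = 65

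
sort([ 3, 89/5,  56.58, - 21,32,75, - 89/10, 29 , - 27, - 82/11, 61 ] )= [ - 27, - 21, - 89/10, - 82/11,3, 89/5, 29 , 32, 56.58, 61, 75 ] 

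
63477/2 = 63477/2=31738.50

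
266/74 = 133/37 = 3.59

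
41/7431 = 41/7431 = 0.01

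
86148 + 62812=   148960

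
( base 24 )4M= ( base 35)3D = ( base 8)166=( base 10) 118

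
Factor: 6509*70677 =3^2*23^1*283^1*7853^1 = 460036593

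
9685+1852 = 11537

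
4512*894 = 4033728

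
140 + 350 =490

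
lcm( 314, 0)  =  0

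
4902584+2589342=7491926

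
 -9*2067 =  -18603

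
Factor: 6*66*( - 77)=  - 30492 = - 2^2 * 3^2*7^1*11^2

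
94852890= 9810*9669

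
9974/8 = 1246 + 3/4=1246.75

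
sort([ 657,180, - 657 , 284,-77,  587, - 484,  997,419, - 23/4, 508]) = [  -  657, - 484 , - 77 ,-23/4 , 180,284,419, 508,587,657,997]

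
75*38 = 2850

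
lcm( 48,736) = 2208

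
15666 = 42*373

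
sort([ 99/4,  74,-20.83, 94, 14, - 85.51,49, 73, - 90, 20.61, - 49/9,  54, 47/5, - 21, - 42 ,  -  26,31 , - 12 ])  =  [ - 90, - 85.51, - 42 ,-26, - 21 , - 20.83,  -  12, - 49/9,47/5, 14,20.61,99/4,  31,49, 54,73, 74, 94] 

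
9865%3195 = 280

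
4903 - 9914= - 5011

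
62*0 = 0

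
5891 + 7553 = 13444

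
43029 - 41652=1377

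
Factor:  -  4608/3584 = -9/7 = - 3^2 * 7^( - 1 )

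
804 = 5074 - 4270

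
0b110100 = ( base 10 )52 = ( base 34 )1i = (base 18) 2g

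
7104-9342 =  - 2238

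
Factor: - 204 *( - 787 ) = 2^2*3^1* 17^1*787^1 = 160548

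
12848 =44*292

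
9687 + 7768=17455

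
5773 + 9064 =14837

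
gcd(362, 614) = 2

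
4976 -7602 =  - 2626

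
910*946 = 860860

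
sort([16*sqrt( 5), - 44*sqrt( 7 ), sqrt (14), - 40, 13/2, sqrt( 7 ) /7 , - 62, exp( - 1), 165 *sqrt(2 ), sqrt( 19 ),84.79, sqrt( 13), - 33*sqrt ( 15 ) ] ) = [ - 33*sqrt( 15), -44*sqrt ( 7 ), - 62,-40,exp( - 1) , sqrt( 7 )/7,  sqrt(13 ),sqrt( 14 ),sqrt( 19), 13/2, 16 * sqrt( 5), 84.79, 165*sqrt(2 )] 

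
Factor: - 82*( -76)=2^3*19^1*41^1 = 6232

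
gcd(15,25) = 5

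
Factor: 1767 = 3^1*19^1*31^1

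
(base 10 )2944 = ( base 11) 2237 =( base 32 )2S0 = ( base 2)101110000000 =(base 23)5d0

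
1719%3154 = 1719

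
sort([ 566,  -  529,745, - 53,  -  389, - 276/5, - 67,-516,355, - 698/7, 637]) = [ - 529, - 516,  -  389,-698/7,-67, - 276/5, -53,355, 566,637,745 ]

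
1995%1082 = 913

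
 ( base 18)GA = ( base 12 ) 20a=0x12A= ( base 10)298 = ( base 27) b1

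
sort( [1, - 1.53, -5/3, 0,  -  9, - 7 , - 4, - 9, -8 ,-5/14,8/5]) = [ - 9,-9, - 8 ,-7, - 4,-5/3, - 1.53, - 5/14, 0,1, 8/5] 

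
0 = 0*49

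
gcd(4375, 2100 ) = 175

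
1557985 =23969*65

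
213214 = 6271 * 34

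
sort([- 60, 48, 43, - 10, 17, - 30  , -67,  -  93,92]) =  [-93, - 67, - 60,-30, - 10,17, 43 , 48, 92] 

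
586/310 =1 + 138/155 = 1.89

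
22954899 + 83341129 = 106296028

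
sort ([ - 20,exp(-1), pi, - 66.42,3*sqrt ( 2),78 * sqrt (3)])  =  [  -  66.42, - 20,exp( - 1),pi,3*sqrt ( 2), 78 * sqrt(3) ]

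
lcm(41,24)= 984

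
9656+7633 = 17289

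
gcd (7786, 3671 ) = 1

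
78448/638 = 122 + 306/319 =122.96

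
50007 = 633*79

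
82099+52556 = 134655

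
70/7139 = 70/7139  =  0.01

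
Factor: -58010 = -2^1*5^1*5801^1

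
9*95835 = 862515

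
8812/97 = 8812/97 = 90.85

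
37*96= 3552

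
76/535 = 76/535=0.14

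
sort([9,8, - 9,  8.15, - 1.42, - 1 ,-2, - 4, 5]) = [ - 9,-4, - 2, -1.42, - 1,5,8,8.15,  9 ]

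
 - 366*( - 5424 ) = 1985184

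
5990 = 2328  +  3662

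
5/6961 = 5/6961=0.00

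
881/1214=881/1214=0.73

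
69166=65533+3633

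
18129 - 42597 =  - 24468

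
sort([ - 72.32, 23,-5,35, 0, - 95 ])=[ - 95, - 72.32, - 5,0,23 , 35]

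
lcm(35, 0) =0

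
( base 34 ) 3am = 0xEF6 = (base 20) 9BA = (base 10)3830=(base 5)110310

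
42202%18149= 5904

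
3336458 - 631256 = 2705202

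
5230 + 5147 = 10377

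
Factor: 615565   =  5^1* 123113^1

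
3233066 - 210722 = 3022344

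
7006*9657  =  67656942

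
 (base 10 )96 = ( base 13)75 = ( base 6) 240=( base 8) 140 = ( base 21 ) 4c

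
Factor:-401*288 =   -  115488 = -2^5*3^2*401^1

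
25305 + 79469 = 104774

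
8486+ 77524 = 86010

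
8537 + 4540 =13077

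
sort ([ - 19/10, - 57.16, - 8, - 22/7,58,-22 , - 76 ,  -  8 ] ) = [ -76, - 57.16,-22, - 8, - 8, - 22/7, - 19/10 , 58]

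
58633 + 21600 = 80233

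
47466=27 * 1758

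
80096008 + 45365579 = 125461587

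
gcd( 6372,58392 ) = 36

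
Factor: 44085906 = 2^1 * 3^2*31^1*41^2*47^1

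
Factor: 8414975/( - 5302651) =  - 5^2*336599^1*5302651^( - 1)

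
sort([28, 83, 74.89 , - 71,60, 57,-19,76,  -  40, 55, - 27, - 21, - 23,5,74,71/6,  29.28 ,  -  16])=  [-71, - 40, - 27,  -  23, - 21, - 19, - 16 , 5, 71/6, 28, 29.28,55, 57, 60, 74, 74.89,76  ,  83] 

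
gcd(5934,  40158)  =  138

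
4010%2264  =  1746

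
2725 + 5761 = 8486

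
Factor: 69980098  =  2^1* 37^1*945677^1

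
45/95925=3/6395 = 0.00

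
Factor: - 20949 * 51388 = -2^2 * 3^1*29^1 * 443^1 * 6983^1 = - 1076527212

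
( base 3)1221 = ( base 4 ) 310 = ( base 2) 110100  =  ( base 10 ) 52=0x34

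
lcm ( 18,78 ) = 234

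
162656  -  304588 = -141932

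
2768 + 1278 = 4046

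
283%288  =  283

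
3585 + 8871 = 12456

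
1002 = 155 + 847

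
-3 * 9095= - 27285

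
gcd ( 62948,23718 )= 2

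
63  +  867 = 930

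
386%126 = 8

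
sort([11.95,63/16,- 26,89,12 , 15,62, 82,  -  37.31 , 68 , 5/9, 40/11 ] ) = [ - 37.31,-26 , 5/9 , 40/11, 63/16,11.95,12,  15, 62, 68,82 , 89 ] 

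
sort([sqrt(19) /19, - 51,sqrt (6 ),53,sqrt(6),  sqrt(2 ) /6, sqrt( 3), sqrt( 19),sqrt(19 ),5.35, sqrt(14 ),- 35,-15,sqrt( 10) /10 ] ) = [ - 51, - 35, - 15,sqrt(19) /19, sqrt(2)/6,sqrt( 10 )/10, sqrt(3), sqrt(6 ) , sqrt(6 ),sqrt( 14), sqrt( 19 ),sqrt(19), 5.35, 53]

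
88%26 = 10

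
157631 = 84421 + 73210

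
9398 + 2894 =12292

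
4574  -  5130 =-556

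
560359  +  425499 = 985858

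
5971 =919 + 5052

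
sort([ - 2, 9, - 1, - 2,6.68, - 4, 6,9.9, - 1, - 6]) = [ - 6, - 4, - 2, - 2,  -  1, - 1, 6, 6.68,9,9.9 ]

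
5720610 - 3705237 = 2015373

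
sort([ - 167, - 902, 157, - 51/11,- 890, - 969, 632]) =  [-969, - 902, - 890, - 167, -51/11, 157, 632]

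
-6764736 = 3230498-9995234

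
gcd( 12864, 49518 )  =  6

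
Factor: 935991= 3^2*7^1*83^1*179^1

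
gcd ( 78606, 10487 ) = 1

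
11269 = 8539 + 2730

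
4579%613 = 288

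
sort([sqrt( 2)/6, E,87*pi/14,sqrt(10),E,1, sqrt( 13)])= [ sqrt (2 )/6,1,  E, E,sqrt( 10 ),sqrt( 13),  87*pi/14]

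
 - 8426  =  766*( - 11 ) 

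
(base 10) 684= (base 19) 1h0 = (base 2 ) 1010101100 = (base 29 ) nh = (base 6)3100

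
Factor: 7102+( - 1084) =6018 = 2^1*3^1* 17^1*59^1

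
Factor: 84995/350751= 3^( -1) * 5^1 * 43^(- 1 )*89^1*191^1*2719^( - 1)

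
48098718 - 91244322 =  -43145604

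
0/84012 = 0  =  0.00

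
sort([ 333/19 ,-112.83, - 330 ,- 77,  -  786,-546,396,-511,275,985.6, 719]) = [ - 786, - 546, - 511 , - 330, -112.83 , - 77,333/19, 275,  396,719 , 985.6 ]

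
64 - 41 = 23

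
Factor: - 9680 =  - 2^4*5^1* 11^2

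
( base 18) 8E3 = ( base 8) 5437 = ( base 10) 2847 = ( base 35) 2BC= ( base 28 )3HJ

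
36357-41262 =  - 4905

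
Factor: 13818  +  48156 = 2^1* 3^2 * 11^1*313^1=61974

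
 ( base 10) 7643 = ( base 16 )1DDB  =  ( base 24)d6b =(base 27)ad2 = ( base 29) 92g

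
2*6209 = 12418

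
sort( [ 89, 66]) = [ 66,89]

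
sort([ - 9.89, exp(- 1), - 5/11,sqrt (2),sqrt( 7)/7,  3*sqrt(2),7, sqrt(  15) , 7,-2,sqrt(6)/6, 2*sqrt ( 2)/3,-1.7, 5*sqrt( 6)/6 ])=[- 9.89, - 2, - 1.7, - 5/11, exp(-1), sqrt(7)/7, sqrt( 6)/6, 2*sqrt(2 )/3, sqrt ( 2),5*sqrt(6 ) /6,  sqrt(15), 3*sqrt (2)  ,  7, 7] 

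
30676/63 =30676/63 = 486.92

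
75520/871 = 75520/871 = 86.70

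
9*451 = 4059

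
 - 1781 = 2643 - 4424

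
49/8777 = 49/8777 = 0.01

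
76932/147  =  523+17/49 = 523.35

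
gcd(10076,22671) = 2519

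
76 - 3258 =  - 3182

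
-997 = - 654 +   -  343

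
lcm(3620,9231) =184620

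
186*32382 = 6023052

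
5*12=60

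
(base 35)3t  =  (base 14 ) 98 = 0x86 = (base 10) 134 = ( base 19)71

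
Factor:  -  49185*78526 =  - 3862301310=- 2^1 * 3^2  *  5^1*7^1 * 71^1 * 79^1 * 1093^1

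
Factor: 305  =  5^1*61^1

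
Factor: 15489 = 3^2*1721^1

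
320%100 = 20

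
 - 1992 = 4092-6084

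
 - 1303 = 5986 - 7289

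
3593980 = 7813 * 460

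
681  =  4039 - 3358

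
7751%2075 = 1526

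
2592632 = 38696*67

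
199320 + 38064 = 237384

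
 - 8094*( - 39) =315666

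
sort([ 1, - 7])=[-7,1]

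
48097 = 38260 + 9837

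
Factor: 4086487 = 4086487^1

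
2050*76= 155800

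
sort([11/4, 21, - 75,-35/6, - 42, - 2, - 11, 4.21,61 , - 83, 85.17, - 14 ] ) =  [ -83, - 75, - 42, - 14, - 11 , - 35/6, - 2, 11/4,4.21, 21,61,85.17 ]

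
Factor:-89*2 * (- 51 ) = 2^1*3^1*17^1 * 89^1=9078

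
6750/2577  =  2250/859 = 2.62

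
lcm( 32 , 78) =1248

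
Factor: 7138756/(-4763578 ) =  - 2^1 * 19^1*29^1* 41^1  *79^1*2381789^( - 1 ) = - 3569378/2381789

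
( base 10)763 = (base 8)1373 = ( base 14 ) 3c7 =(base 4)23323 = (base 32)nr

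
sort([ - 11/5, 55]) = [ - 11/5,55]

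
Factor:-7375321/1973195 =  - 5^(  -  1 )*7^ ( - 1)*37^1*53^1 * 3761^1*56377^ ( - 1 )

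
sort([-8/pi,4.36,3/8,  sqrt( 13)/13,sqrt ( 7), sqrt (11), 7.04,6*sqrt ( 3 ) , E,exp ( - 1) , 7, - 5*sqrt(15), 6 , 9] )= [ -5*sqrt(15 ),-8/pi,sqrt(13)/13, exp( - 1 ), 3/8, sqrt( 7 ),  E, sqrt(11 ), 4.36,6,7 , 7.04, 9,6 * sqrt( 3) ]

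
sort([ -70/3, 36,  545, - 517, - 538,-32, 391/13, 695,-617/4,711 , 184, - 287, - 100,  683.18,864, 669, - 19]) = [- 538,  -  517,  -  287,-617/4, - 100, - 32,-70/3, - 19,391/13,36,184,545,  669, 683.18,695,711,864] 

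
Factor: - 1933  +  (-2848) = - 7^1*683^1 = -4781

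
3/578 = 3/578 = 0.01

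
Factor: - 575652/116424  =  -2^( - 1) *3^( -2) * 89^1 = - 89/18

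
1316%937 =379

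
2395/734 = 2395/734 = 3.26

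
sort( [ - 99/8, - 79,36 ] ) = [ - 79, - 99/8, 36] 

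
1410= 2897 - 1487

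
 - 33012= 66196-99208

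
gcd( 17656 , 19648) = 8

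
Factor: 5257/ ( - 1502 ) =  - 2^(-1) * 7^1 = -  7/2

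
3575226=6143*582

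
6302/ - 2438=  - 137/53 = - 2.58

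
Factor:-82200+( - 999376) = - 2^3* 135197^1 = - 1081576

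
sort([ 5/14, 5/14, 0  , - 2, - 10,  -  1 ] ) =[ - 10,-2, - 1, 0, 5/14,5/14]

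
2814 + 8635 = 11449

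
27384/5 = 27384/5 = 5476.80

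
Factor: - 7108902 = - 2^1*3^2 *463^1*853^1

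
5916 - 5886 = 30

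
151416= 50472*3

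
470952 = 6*78492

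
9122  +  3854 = 12976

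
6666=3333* 2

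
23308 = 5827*4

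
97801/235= 97801/235 = 416.17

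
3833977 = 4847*791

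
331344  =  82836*4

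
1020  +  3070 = 4090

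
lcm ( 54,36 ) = 108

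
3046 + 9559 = 12605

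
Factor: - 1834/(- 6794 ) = 917/3397 = 7^1*43^(-1 )*79^( -1)*131^1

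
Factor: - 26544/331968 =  - 79/988 = - 2^(-2)*13^( - 1 )*19^( - 1)*79^1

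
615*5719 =3517185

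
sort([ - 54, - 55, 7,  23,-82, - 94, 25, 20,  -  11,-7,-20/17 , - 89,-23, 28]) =[ - 94, - 89,-82, - 55, - 54, - 23, - 11,  -  7, - 20/17,7,20, 23,25 , 28]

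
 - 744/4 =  - 186 = - 186.00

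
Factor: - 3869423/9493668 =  - 2^ ( - 2)*3^ ( - 2 )*37^1*307^( - 1 )*859^( - 1 )*104579^1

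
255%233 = 22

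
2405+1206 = 3611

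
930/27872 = 465/13936 = 0.03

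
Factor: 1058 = 2^1*23^2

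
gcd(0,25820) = 25820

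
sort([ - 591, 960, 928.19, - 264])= [ - 591, - 264,928.19, 960]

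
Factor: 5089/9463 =7^1*727^1* 9463^( - 1) 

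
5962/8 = 2981/4 = 745.25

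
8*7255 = 58040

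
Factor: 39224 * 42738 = 1676355312 = 2^4*3^1*17^1*419^1 *4903^1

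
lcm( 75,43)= 3225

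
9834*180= 1770120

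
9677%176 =173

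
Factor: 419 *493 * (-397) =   -  82007099 = -  17^1 * 29^1 * 397^1*419^1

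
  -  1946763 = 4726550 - 6673313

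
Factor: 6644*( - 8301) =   -  2^2*3^1*11^1*151^1*2767^1 = - 55151844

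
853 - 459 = 394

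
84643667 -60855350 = 23788317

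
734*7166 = 5259844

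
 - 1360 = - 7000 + 5640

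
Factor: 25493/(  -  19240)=  -  2^( - 3)*5^(  -  1)*53^1 = - 53/40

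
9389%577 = 157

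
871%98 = 87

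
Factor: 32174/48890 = 5^( - 1)*4889^( - 1 )*16087^1 = 16087/24445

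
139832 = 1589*88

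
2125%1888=237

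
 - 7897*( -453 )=3577341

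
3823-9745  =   - 5922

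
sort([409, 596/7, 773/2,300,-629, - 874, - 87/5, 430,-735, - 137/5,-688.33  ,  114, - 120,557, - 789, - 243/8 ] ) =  [-874, - 789 , - 735  , - 688.33, - 629, - 120, - 243/8, - 137/5, - 87/5,596/7, 114, 300, 773/2, 409, 430,557 ] 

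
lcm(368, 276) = 1104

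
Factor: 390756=2^2* 3^1*32563^1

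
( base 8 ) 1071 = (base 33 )h8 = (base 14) 2c9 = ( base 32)hp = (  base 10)569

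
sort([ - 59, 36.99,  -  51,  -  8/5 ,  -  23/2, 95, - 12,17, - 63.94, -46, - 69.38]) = [ - 69.38 , - 63.94, - 59, - 51, -46, - 12 ,-23/2, - 8/5,17,36.99,95 ]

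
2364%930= 504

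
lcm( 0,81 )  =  0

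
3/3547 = 3/3547 = 0.00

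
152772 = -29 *( - 5268)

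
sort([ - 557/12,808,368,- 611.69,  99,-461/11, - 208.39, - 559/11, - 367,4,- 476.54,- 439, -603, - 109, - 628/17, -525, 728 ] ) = [-611.69, - 603,- 525, - 476.54, - 439, - 367, -208.39, - 109, - 559/11,-557/12, - 461/11, - 628/17,  4  ,  99,368,  728,808]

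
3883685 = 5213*745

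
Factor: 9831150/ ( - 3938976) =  - 2^( - 4)*3^( - 1)*5^2 * 7^1*47^(-1) * 97^ ( - 1)* 3121^1 = - 546175/218832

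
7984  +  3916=11900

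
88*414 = 36432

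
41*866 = 35506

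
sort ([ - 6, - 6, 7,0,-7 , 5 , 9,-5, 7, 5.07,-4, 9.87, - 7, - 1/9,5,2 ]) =[ - 7, - 7,-6,  -  6, - 5,  -  4,  -  1/9, 0,2,5,5,5.07, 7,7,9, 9.87]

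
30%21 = 9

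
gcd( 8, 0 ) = 8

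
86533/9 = 86533/9 = 9614.78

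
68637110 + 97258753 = 165895863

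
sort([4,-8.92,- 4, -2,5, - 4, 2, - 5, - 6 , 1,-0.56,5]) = [-8.92,-6,-5, - 4, - 4,-2, -0.56,1, 2 , 4,5,5 ]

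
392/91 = 56/13  =  4.31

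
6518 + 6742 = 13260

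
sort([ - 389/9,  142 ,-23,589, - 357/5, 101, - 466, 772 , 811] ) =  [-466, - 357/5, - 389/9, - 23,101,142,589, 772,811] 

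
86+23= 109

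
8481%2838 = 2805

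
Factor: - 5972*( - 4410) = 26336520=   2^3*3^2*5^1*7^2*1493^1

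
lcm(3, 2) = 6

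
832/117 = 7 + 1/9 = 7.11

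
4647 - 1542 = 3105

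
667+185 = 852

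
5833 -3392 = 2441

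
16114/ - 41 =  - 394  +  40/41  =  - 393.02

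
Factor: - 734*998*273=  - 2^2*3^1*7^1*13^1 * 367^1* 499^1 = - 199981236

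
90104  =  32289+57815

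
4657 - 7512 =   -  2855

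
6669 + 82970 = 89639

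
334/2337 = 334/2337 = 0.14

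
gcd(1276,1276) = 1276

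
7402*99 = 732798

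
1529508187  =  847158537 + 682349650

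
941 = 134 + 807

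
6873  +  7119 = 13992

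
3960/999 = 440/111  =  3.96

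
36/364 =9/91= 0.10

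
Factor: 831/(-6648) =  -1/8 = - 2^( - 3)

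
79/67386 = 79/67386 = 0.00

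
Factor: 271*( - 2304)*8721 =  - 5445252864 = -  2^8*3^5*17^1*19^1*271^1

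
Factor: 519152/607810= 2^3*  5^ ( - 1)*7^(-1 )*19^( - 1 )  *71^1=568/665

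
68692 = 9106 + 59586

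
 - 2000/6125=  - 1 + 33/49 = - 0.33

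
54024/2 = 27012   =  27012.00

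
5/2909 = 5/2909 = 0.00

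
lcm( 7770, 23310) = 23310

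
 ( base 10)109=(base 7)214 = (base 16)6D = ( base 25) 49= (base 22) 4L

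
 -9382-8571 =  - 17953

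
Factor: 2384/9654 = 2^3*3^( -1 )*149^1*1609^( - 1 ) =1192/4827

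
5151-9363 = - 4212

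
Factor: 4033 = 37^1*109^1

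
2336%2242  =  94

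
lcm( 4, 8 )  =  8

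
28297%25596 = 2701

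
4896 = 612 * 8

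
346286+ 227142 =573428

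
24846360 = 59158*420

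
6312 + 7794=14106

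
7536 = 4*1884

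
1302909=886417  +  416492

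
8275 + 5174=13449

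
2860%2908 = 2860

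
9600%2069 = 1324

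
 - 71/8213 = -71/8213=- 0.01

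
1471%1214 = 257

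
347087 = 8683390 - 8336303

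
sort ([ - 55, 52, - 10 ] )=[-55, - 10 , 52]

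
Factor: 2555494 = 2^1*127^1*10061^1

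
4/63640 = 1/15910 = 0.00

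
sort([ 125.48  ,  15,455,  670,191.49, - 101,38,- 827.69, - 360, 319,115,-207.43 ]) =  [ - 827.69, - 360,-207.43, - 101, 15, 38,115,  125.48,191.49,319,  455,670 ] 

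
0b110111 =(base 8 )67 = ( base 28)1R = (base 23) 29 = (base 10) 55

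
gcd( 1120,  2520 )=280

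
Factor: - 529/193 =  - 23^2 *193^( - 1 ) 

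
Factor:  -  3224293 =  -3224293^1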